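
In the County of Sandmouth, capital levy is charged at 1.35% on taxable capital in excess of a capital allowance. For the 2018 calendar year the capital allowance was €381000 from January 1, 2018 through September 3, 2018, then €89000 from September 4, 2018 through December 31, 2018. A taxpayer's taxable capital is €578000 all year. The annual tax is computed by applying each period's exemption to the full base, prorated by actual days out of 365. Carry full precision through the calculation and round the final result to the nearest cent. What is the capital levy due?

€3944.70

January 1 – September 3, 2018: 246 days, exemption €381000 → (€578000 − €381000) × 1.35% × 246/365 = €1792.4301
September 4 – December 31, 2018: 119 days, exemption €89000 → (€578000 − €89000) × 1.35% × 119/365 = €2152.2699
Total = €3944.7000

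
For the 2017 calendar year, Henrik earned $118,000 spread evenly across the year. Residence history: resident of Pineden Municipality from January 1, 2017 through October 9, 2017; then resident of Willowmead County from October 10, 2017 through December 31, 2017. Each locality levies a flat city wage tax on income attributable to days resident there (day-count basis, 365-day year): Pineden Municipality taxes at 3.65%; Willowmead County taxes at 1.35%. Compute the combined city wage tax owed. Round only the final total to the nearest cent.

$3,689.84

Pineden Municipality, January 1 – October 9, 2017: 282 days → $118,000 × 3.65% × 282/365 = $3,327.6000
Willowmead County, October 10 – December 31, 2017: 83 days → $118,000 × 1.35% × 83/365 = $362.2438
Total = $3,689.8438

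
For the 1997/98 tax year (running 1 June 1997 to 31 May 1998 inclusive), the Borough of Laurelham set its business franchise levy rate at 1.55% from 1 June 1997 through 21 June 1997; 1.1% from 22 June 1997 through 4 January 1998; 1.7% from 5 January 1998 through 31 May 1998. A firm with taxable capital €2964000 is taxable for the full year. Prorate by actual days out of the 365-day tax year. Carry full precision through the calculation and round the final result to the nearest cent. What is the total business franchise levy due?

1 June – 21 June 1997: 21 days at 1.55% → €2964000 × 1.55% × 21/365 = €2643.2384
22 June 1997 – 4 January 1998: 197 days at 1.1% → €2964000 × 1.1% × 197/365 = €17597.2274
5 January – 31 May 1998: 147 days at 1.7% → €2964000 × 1.7% × 147/365 = €20293.2493
Total = €40533.7151

€40533.72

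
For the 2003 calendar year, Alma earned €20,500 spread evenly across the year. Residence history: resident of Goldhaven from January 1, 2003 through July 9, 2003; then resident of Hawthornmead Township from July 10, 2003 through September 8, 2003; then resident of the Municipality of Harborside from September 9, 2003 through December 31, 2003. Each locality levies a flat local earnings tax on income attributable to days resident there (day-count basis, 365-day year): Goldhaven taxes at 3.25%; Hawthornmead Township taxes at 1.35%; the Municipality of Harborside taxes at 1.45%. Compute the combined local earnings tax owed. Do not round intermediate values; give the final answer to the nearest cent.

€485.91

Goldhaven, January 1 – July 9, 2003: 190 days → €20,500 × 3.25% × 190/365 = €346.8151
Hawthornmead Township, July 10 – September 8, 2003: 61 days → €20,500 × 1.35% × 61/365 = €46.2514
The Municipality of Harborside, September 9 – December 31, 2003: 114 days → €20,500 × 1.45% × 114/365 = €92.8397
Total = €485.9062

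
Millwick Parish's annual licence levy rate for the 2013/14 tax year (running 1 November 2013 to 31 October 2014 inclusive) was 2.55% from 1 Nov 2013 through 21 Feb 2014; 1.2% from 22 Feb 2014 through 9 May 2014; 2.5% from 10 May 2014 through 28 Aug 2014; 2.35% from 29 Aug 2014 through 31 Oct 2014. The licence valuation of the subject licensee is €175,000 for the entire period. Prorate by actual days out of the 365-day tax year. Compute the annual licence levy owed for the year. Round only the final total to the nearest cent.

€3,876.13

1 Nov 2013 – 21 Feb 2014: 113 days at 2.55% → €175,000 × 2.55% × 113/365 = €1,381.5411
22 Feb – 9 May 2014: 77 days at 1.2% → €175,000 × 1.2% × 77/365 = €443.0137
10 May – 28 Aug 2014: 111 days at 2.5% → €175,000 × 2.5% × 111/365 = €1,330.4795
29 Aug – 31 Oct 2014: 64 days at 2.35% → €175,000 × 2.35% × 64/365 = €721.0959
Total = €3,876.1301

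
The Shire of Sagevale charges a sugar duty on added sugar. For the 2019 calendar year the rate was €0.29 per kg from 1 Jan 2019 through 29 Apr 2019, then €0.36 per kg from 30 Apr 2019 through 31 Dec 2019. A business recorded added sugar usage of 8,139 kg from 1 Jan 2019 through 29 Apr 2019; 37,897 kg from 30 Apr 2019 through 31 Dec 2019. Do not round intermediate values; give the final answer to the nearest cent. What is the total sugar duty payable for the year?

1 Jan – 29 Apr 2019: 8,139 kg at €0.29/kg → €2,360.31
30 Apr – 31 Dec 2019: 37,897 kg at €0.36/kg → €13,642.92

€16,003.23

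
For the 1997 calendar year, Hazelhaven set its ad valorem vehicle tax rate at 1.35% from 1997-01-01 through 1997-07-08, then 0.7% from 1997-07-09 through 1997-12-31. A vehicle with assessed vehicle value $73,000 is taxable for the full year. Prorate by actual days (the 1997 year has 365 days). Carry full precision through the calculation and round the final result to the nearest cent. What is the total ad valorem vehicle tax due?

$756.70

1997-01-01 to 1997-07-08: 189 days at 1.35% → $73,000 × 1.35% × 189/365 = $510.3000
1997-07-09 to 1997-12-31: 176 days at 0.7% → $73,000 × 0.7% × 176/365 = $246.4000
Total = $756.7000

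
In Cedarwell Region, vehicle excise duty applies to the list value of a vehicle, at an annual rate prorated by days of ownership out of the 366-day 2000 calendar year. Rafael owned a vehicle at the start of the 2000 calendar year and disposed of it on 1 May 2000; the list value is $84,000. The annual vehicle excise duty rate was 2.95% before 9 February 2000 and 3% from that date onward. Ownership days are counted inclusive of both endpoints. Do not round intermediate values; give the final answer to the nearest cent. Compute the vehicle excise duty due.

1 January – 8 February 2000: 39 days at 2.95% → $84,000 × 2.95% × 39/366 = $264.0492
9 February – 1 May 2000: 83 days at 3% → $84,000 × 3% × 83/366 = $571.4754
Total = $835.5246

$835.52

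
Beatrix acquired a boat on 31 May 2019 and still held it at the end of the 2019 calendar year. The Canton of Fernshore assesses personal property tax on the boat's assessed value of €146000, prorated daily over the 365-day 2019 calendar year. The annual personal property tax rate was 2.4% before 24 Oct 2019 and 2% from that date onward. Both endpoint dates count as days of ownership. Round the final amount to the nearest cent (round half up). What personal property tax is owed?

€1953.60

31 May – 23 Oct 2019: 146 days at 2.4% → €146000 × 2.4% × 146/365 = €1401.6000
24 Oct – 31 Dec 2019: 69 days at 2% → €146000 × 2% × 69/365 = €552.0000
Total = €1953.6000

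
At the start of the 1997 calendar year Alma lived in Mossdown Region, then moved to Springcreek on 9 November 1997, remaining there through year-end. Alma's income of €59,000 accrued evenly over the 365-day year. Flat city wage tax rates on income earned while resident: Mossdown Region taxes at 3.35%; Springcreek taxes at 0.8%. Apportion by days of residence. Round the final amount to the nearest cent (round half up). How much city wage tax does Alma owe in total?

€1,758.04

Mossdown Region, 1 January – 8 November 1997: 312 days → €59,000 × 3.35% × 312/365 = €1,689.5014
Springcreek, 9 November – 31 December 1997: 53 days → €59,000 × 0.8% × 53/365 = €68.5370
Total = €1,758.0384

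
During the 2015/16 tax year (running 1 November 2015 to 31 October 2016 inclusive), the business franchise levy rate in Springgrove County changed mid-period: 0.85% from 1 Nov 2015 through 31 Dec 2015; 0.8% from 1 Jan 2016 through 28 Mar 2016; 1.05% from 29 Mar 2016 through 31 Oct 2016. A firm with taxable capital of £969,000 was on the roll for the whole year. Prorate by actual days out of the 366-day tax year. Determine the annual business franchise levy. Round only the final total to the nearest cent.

£9,269.04

1 Nov – 31 Dec 2015: 61 days at 0.85% → £969,000 × 0.85% × 61/366 = £1,372.7500
1 Jan – 28 Mar 2016: 88 days at 0.8% → £969,000 × 0.8% × 88/366 = £1,863.8689
29 Mar – 31 Oct 2016: 217 days at 1.05% → £969,000 × 1.05% × 217/366 = £6,032.4221
Total = £9,269.0410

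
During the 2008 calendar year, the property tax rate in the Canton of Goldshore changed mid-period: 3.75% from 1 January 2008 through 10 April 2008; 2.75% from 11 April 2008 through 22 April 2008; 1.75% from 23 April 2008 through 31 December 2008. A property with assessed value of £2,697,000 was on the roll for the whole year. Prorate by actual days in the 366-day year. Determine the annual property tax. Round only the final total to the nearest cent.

£62,966.84

1 January – 10 April 2008: 101 days at 3.75% → £2,697,000 × 3.75% × 101/366 = £27,909.5287
11 April – 22 April 2008: 12 days at 2.75% → £2,697,000 × 2.75% × 12/366 = £2,431.7213
23 April – 31 December 2008: 253 days at 1.75% → £2,697,000 × 1.75% × 253/366 = £32,625.5943
Total = £62,966.8443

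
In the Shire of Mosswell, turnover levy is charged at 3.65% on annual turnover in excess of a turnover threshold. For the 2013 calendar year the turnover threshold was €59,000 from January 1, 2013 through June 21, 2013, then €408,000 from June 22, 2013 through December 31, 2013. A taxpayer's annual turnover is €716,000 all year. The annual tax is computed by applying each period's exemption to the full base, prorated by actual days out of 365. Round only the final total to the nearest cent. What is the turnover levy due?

January 1 – June 21, 2013: 172 days, exemption €59,000 → (€716,000 − €59,000) × 3.65% × 172/365 = €11,300.4000
June 22 – December 31, 2013: 193 days, exemption €408,000 → (€716,000 − €408,000) × 3.65% × 193/365 = €5,944.4000
Total = €17,244.8000

€17,244.80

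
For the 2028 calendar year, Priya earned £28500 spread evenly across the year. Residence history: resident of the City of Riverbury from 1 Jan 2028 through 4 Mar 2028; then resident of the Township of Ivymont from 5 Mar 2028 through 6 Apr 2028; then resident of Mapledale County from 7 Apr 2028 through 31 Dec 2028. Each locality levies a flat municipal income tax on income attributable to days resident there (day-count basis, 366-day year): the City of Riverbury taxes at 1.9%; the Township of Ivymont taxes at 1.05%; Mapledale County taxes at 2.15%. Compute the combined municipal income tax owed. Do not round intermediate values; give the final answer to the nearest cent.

£572.02

The City of Riverbury, 1 Jan – 4 Mar 2028: 64 days → £28500 × 1.9% × 64/366 = £94.6885
The Township of Ivymont, 5 Mar – 6 Apr 2028: 33 days → £28500 × 1.05% × 33/366 = £26.9816
Mapledale County, 7 Apr – 31 Dec 2028: 269 days → £28500 × 2.15% × 269/366 = £450.3545
Total = £572.0246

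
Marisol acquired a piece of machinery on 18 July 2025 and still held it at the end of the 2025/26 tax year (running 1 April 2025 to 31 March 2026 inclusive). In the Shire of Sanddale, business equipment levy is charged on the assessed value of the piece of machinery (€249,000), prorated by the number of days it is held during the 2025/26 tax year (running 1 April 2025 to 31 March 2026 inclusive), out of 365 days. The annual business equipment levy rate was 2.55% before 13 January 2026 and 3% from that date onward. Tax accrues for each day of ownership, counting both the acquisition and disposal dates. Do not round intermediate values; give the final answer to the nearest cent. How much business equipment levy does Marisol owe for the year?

18 July 2025 – 12 January 2026: 179 days at 2.55% → €249,000 × 2.55% × 179/365 = €3,113.8644
13 January – 31 March 2026: 78 days at 3% → €249,000 × 3% × 78/365 = €1,596.3288
Total = €4,710.1932

€4,710.19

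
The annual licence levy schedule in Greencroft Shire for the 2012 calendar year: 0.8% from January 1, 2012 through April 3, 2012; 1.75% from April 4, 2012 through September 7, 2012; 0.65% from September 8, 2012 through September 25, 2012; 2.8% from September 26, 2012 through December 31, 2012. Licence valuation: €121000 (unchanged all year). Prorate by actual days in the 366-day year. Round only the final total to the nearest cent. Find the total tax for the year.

January 1 – April 3, 2012: 94 days at 0.8% → €121000 × 0.8% × 94/366 = €248.6120
April 4 – September 7, 2012: 157 days at 1.75% → €121000 × 1.75% × 157/366 = €908.3265
September 8 – September 25, 2012: 18 days at 0.65% → €121000 × 0.65% × 18/366 = €38.6803
September 26 – December 31, 2012: 97 days at 2.8% → €121000 × 2.8% × 97/366 = €897.9126
Total = €2093.5314

€2093.53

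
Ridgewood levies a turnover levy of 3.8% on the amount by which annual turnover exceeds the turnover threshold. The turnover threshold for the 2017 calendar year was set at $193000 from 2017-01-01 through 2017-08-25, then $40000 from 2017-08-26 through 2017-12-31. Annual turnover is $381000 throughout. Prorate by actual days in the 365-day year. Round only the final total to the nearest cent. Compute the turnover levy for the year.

2017-01-01 to 2017-08-25: 237 days, exemption $193000 → ($381000 − $193000) × 3.8% × 237/365 = $4638.7068
2017-08-26 to 2017-12-31: 128 days, exemption $40000 → ($381000 − $40000) × 3.8% × 128/365 = $4544.1753
Total = $9182.8822

$9182.88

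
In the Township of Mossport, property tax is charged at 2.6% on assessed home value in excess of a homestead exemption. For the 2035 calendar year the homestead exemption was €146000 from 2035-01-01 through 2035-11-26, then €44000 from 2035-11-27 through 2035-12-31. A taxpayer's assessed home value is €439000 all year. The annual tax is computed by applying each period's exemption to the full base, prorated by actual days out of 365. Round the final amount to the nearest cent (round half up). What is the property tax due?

€7872.30

2035-01-01 to 2035-11-26: 330 days, exemption €146000 → (€439000 − €146000) × 2.6% × 330/365 = €6887.5068
2035-11-27 to 2035-12-31: 35 days, exemption €44000 → (€439000 − €44000) × 2.6% × 35/365 = €984.7945
Total = €7872.3014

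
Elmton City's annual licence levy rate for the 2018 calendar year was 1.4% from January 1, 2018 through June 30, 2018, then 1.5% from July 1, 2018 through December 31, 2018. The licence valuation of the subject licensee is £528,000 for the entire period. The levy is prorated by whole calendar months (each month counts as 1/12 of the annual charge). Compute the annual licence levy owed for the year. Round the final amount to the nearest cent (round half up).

£7,656.00

January 1 – June 30, 2018: 6 months at 1.4% → £528,000 × 1.4% × 6/12 = £3,696.0000
July 1 – December 31, 2018: 6 months at 1.5% → £528,000 × 1.5% × 6/12 = £3,960.0000
Total = £7,656.0000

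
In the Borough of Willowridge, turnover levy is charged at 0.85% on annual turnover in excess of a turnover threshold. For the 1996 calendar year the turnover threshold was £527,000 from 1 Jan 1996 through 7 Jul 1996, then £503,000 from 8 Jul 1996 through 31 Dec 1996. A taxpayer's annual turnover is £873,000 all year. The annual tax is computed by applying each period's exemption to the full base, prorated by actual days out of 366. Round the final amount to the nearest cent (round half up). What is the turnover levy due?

£3,039.66

1 Jan – 7 Jul 1996: 189 days, exemption £527,000 → (£873,000 − £527,000) × 0.85% × 189/366 = £1,518.7131
8 Jul – 31 Dec 1996: 177 days, exemption £503,000 → (£873,000 − £503,000) × 0.85% × 177/366 = £1,520.9426
Total = £3,039.6557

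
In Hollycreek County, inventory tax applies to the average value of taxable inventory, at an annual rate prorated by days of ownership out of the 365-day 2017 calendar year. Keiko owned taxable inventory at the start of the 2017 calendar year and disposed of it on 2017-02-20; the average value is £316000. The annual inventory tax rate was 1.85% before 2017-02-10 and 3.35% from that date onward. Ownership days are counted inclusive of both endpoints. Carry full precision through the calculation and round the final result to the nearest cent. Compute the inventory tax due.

£959.69

2017-01-01 to 2017-02-09: 40 days at 1.85% → £316000 × 1.85% × 40/365 = £640.6575
2017-02-10 to 2017-02-20: 11 days at 3.35% → £316000 × 3.35% × 11/365 = £319.0301
Total = £959.6877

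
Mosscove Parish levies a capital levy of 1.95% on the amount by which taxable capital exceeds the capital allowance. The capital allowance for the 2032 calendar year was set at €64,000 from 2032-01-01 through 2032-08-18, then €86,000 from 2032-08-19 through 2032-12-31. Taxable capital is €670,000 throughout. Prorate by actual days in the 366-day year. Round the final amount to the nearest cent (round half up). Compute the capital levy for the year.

€11,658.76

2032-01-01 to 2032-08-18: 231 days, exemption €64,000 → (€670,000 − €64,000) × 1.95% × 231/366 = €7,458.2705
2032-08-19 to 2032-12-31: 135 days, exemption €86,000 → (€670,000 − €86,000) × 1.95% × 135/366 = €4,200.4918
Total = €11,658.7623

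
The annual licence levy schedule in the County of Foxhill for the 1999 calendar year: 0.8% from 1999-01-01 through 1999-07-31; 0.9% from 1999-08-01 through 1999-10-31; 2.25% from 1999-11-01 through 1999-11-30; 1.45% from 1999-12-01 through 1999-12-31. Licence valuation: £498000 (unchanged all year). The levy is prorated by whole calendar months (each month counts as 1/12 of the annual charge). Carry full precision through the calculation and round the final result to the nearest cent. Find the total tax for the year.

£4980.00

1999-01-01 to 1999-07-31: 7 months at 0.8% → £498000 × 0.8% × 7/12 = £2324.0000
1999-08-01 to 1999-10-31: 3 months at 0.9% → £498000 × 0.9% × 3/12 = £1120.5000
1999-11-01 to 1999-11-30: 1 month at 2.25% → £498000 × 2.25% × 1/12 = £933.7500
1999-12-01 to 1999-12-31: 1 month at 1.45% → £498000 × 1.45% × 1/12 = £601.7500
Total = £4980.0000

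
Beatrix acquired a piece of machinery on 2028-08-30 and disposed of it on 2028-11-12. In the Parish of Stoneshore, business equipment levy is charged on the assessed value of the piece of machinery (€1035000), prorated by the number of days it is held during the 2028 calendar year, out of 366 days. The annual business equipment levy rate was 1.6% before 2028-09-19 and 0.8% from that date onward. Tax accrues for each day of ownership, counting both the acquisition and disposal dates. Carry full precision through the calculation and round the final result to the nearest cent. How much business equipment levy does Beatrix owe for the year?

€2149.18

2028-08-30 to 2028-09-18: 20 days at 1.6% → €1035000 × 1.6% × 20/366 = €904.9180
2028-09-19 to 2028-11-12: 55 days at 0.8% → €1035000 × 0.8% × 55/366 = €1244.2623
Total = €2149.1803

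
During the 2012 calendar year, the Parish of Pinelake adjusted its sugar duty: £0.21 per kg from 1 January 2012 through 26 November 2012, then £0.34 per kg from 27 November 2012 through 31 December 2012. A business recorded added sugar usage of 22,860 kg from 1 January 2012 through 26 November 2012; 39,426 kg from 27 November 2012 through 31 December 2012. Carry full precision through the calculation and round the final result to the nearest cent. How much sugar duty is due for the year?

£18,205.44

1 January – 26 November 2012: 22,860 kg at £0.21/kg → £4,800.60
27 November – 31 December 2012: 39,426 kg at £0.34/kg → £13,404.84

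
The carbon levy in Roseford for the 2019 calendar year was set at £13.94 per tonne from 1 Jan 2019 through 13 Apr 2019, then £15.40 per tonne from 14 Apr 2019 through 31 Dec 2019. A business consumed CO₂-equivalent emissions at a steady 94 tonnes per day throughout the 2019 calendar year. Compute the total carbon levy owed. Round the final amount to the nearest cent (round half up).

£514238.28

1 Jan – 13 Apr 2019: 103 days × 94 tonnes/day = 9,682 tonnes at £13.94/tonne → £134967.08
14 Apr – 31 Dec 2019: 262 days × 94 tonnes/day = 24,628 tonnes at £15.40/tonne → £379271.20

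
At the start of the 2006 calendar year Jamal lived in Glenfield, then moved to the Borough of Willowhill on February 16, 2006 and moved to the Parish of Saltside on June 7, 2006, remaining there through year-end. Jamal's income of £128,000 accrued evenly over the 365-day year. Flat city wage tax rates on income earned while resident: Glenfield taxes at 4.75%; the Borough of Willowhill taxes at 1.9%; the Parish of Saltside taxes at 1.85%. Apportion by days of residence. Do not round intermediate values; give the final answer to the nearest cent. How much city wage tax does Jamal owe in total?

Glenfield, January 1 – February 15, 2006: 46 days → £128,000 × 4.75% × 46/365 = £766.2466
The Borough of Willowhill, February 16 – June 6, 2006: 111 days → £128,000 × 1.9% × 111/365 = £739.5945
The Parish of Saltside, June 7 – December 31, 2006: 208 days → £128,000 × 1.85% × 208/365 = £1,349.4356
Total = £2,855.2767

£2,855.28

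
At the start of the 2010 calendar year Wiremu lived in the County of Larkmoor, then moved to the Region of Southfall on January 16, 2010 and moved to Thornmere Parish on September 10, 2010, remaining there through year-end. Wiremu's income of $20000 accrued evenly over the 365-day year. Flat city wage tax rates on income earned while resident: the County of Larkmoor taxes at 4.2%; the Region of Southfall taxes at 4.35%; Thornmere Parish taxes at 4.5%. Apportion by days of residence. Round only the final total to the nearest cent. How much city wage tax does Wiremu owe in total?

$878.05

The County of Larkmoor, January 1 – January 15, 2010: 15 days → $20000 × 4.2% × 15/365 = $34.5205
The Region of Southfall, January 16 – September 9, 2010: 237 days → $20000 × 4.35% × 237/365 = $564.9041
Thornmere Parish, September 10 – December 31, 2010: 113 days → $20000 × 4.5% × 113/365 = $278.6301
Total = $878.0548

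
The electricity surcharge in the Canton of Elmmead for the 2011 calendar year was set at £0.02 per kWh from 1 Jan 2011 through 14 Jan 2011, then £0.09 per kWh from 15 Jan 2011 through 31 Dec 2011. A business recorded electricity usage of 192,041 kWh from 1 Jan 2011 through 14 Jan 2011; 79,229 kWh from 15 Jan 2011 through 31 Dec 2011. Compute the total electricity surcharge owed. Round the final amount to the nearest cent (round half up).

1 Jan – 14 Jan 2011: 192,041 kWh at £0.02/kWh → £3,840.82
15 Jan – 31 Dec 2011: 79,229 kWh at £0.09/kWh → £7,130.61

£10,971.43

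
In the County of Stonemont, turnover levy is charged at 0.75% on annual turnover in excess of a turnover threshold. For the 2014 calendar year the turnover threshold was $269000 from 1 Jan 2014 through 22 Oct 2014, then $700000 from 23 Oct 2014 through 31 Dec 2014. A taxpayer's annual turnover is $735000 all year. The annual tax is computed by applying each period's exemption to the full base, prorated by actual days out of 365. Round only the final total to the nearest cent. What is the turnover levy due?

1 Jan – 22 Oct 2014: 295 days, exemption $269000 → ($735000 − $269000) × 0.75% × 295/365 = $2824.7260
23 Oct – 31 Dec 2014: 70 days, exemption $700000 → ($735000 − $700000) × 0.75% × 70/365 = $50.3425
Total = $2875.0685

$2875.07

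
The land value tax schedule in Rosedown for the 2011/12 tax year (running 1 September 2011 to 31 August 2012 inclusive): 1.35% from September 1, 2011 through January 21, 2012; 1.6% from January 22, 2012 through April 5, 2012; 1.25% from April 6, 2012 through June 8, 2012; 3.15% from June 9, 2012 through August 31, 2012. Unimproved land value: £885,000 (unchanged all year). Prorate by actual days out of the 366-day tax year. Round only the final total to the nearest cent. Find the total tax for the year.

£15,902.19

September 1, 2011 – January 21, 2012: 143 days at 1.35% → £885,000 × 1.35% × 143/366 = £4,668.0123
January 22 – April 5, 2012: 75 days at 1.6% → £885,000 × 1.6% × 75/366 = £2,901.6393
April 6 – June 8, 2012: 64 days at 1.25% → £885,000 × 1.25% × 64/366 = £1,934.4262
June 9 – August 31, 2012: 84 days at 3.15% → £885,000 × 3.15% × 84/366 = £6,398.1148
Total = £15,902.1926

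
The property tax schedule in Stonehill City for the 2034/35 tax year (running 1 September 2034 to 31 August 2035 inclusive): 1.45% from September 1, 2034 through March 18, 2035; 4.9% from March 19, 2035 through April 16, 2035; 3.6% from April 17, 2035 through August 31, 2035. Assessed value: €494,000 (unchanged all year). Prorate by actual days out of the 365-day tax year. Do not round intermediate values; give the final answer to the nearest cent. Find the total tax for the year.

September 1, 2034 – March 18, 2035: 199 days at 1.45% → €494,000 × 1.45% × 199/365 = €3,905.3068
March 19 – April 16, 2035: 29 days at 4.9% → €494,000 × 4.9% × 29/365 = €1,923.2164
April 17 – August 31, 2035: 137 days at 3.6% → €494,000 × 3.6% × 137/365 = €6,675.0904
Total = €12,503.6137

€12,503.61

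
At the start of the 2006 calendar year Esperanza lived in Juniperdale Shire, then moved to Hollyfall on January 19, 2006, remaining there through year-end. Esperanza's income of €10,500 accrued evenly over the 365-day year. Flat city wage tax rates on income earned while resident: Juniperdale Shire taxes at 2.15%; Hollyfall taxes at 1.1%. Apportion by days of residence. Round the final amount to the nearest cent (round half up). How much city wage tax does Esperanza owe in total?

Juniperdale Shire, January 1 – January 18, 2006: 18 days → €10,500 × 2.15% × 18/365 = €11.1329
Hollyfall, January 19 – December 31, 2006: 347 days → €10,500 × 1.1% × 347/365 = €109.8041
Total = €120.9370

€120.94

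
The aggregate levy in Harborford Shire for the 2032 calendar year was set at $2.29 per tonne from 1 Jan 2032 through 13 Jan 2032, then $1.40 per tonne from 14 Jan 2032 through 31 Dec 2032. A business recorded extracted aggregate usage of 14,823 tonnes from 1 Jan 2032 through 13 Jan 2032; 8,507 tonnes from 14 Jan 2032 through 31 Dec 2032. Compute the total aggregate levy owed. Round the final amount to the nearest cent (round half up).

$45,854.47

1 Jan – 13 Jan 2032: 14,823 tonnes at $2.29/tonne → $33,944.67
14 Jan – 31 Dec 2032: 8,507 tonnes at $1.40/tonne → $11,909.80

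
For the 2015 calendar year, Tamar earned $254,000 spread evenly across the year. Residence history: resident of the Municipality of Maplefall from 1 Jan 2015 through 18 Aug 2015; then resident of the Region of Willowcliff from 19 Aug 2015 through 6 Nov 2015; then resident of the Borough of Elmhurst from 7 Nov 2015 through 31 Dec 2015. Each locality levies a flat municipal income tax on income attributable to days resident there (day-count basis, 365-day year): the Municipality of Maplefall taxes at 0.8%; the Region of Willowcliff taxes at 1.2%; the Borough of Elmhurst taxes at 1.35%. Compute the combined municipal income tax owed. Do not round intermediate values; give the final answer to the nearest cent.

$2,465.19

The Municipality of Maplefall, 1 Jan – 18 Aug 2015: 230 days → $254,000 × 0.8% × 230/365 = $1,280.4384
The Region of Willowcliff, 19 Aug – 6 Nov 2015: 80 days → $254,000 × 1.2% × 80/365 = $668.0548
The Borough of Elmhurst, 7 Nov – 31 Dec 2015: 55 days → $254,000 × 1.35% × 55/365 = $516.6986
Total = $2,465.1918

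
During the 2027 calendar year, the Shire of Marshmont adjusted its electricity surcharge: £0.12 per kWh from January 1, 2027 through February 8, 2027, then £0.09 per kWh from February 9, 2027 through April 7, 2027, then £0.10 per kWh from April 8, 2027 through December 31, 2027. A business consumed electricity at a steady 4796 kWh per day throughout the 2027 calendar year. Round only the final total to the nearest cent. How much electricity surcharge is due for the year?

£176013.20

January 1 – February 8, 2027: 39 days × 4796 kWh/day = 187,044 kWh at £0.12/kWh → £22445.28
February 9 – April 7, 2027: 58 days × 4796 kWh/day = 278,168 kWh at £0.09/kWh → £25035.12
April 8 – December 31, 2027: 268 days × 4796 kWh/day = 1,285,328 kWh at £0.10/kWh → £128532.80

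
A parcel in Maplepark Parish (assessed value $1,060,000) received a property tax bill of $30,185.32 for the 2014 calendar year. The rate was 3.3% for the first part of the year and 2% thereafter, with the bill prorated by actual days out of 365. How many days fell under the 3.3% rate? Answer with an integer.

Let d = days at the first rate; then 365 − d days at the second rate.
$1,060,000 × [3.3%·d + 2%·(365−d)] / 365 = $30,185.32
Solving gives d = 238, so the new rate took effect on 27 Aug 2014.

238 days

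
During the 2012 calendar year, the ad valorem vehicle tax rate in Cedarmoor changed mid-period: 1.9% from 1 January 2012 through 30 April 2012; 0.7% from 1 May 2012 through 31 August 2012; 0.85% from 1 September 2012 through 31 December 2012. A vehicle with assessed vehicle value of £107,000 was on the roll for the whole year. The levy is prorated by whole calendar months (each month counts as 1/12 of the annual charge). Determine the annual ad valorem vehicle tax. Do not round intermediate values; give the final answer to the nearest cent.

1 January – 30 April 2012: 4 months at 1.9% → £107,000 × 1.9% × 4/12 = £677.6667
1 May – 31 August 2012: 4 months at 0.7% → £107,000 × 0.7% × 4/12 = £249.6667
1 September – 31 December 2012: 4 months at 0.85% → £107,000 × 0.85% × 4/12 = £303.1667
Total = £1,230.5000

£1,230.50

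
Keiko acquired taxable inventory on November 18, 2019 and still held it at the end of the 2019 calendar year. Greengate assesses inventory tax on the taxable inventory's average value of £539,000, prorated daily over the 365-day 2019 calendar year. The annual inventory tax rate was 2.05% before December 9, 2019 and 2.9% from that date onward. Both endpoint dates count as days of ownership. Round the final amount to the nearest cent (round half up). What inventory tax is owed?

November 18 – December 8, 2019: 21 days at 2.05% → £539,000 × 2.05% × 21/365 = £635.7247
December 9 – December 31, 2019: 23 days at 2.9% → £539,000 × 2.9% × 23/365 = £984.9671
Total = £1,620.6918

£1,620.69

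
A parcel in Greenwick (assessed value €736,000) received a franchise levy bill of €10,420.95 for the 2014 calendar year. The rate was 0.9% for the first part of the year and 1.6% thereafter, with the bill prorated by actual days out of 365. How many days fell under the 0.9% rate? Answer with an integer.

96 days

Let d = days at the first rate; then 365 − d days at the second rate.
€736,000 × [0.9%·d + 1.6%·(365−d)] / 365 = €10,420.95
Solving gives d = 96, so the new rate took effect on 7 Apr 2014.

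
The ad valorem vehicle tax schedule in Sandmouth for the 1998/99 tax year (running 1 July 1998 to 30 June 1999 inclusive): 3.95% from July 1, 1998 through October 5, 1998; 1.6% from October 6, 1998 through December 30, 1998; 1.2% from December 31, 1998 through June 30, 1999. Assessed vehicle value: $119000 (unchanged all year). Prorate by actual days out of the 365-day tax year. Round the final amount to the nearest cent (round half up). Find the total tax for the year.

July 1 – October 5, 1998: 97 days at 3.95% → $119000 × 3.95% × 97/365 = $1249.1740
October 6 – December 30, 1998: 86 days at 1.6% → $119000 × 1.6% × 86/365 = $448.6137
December 31, 1998 – June 30, 1999: 182 days at 1.2% → $119000 × 1.2% × 182/365 = $712.0438
Total = $2409.8315

$2409.83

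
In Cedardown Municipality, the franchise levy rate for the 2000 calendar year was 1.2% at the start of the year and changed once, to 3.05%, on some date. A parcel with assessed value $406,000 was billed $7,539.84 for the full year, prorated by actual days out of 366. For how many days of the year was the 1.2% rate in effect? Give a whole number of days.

Let d = days at the first rate; then 366 − d days at the second rate.
$406,000 × [1.2%·d + 3.05%·(366−d)] / 366 = $7,539.84
Solving gives d = 236, so the new rate took effect on 24 August 2000.

236 days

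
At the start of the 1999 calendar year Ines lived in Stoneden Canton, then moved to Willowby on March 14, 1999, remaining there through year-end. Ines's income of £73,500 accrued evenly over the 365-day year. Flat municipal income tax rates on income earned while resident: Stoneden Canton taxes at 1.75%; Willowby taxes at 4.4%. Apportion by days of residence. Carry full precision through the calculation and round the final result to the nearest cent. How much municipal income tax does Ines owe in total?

£2,849.79

Stoneden Canton, January 1 – March 13, 1999: 72 days → £73,500 × 1.75% × 72/365 = £253.7260
Willowby, March 14 – December 31, 1999: 293 days → £73,500 × 4.4% × 293/365 = £2,596.0603
Total = £2,849.7863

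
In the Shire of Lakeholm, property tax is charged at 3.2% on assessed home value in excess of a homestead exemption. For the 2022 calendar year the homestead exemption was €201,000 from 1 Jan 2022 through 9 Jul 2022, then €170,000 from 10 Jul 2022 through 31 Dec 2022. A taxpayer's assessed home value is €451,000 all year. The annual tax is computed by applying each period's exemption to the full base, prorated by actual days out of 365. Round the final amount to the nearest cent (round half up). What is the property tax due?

€8,475.62

1 Jan – 9 Jul 2022: 190 days, exemption €201,000 → (€451,000 − €201,000) × 3.2% × 190/365 = €4,164.3836
10 Jul – 31 Dec 2022: 175 days, exemption €170,000 → (€451,000 − €170,000) × 3.2% × 175/365 = €4,311.2329
Total = €8,475.6164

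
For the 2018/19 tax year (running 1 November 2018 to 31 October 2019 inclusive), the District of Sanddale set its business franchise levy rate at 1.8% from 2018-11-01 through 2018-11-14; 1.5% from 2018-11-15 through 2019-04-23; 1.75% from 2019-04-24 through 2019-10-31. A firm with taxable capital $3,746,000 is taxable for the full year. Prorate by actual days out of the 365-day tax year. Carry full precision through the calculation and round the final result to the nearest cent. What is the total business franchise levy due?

$61,521.64

2018-11-01 to 2018-11-14: 14 days at 1.8% → $3,746,000 × 1.8% × 14/365 = $2,586.2795
2018-11-15 to 2019-04-23: 160 days at 1.5% → $3,746,000 × 1.5% × 160/365 = $24,631.2329
2019-04-24 to 2019-10-31: 191 days at 1.75% → $3,746,000 × 1.75% × 191/365 = $34,304.1233
Total = $61,521.6356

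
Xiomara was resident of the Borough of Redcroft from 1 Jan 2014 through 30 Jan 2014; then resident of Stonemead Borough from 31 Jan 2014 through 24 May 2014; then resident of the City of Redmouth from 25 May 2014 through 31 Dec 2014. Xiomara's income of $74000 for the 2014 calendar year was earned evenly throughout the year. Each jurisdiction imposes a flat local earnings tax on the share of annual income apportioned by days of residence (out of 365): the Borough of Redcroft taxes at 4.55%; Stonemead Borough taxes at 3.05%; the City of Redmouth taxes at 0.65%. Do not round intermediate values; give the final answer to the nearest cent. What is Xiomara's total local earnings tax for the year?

$1272.90

The Borough of Redcroft, 1 Jan – 30 Jan 2014: 30 days → $74000 × 4.55% × 30/365 = $276.7397
Stonemead Borough, 31 Jan – 24 May 2014: 114 days → $74000 × 3.05% × 114/365 = $704.9260
The City of Redmouth, 25 May – 31 Dec 2014: 221 days → $74000 × 0.65% × 221/365 = $291.2356
Total = $1272.9014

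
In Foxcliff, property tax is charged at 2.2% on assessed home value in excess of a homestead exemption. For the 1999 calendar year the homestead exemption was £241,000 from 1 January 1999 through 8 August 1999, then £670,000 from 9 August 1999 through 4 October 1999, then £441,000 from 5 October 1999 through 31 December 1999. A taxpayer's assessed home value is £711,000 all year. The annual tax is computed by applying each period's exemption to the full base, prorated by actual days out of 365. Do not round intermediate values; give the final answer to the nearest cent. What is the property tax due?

£7,805.30

1 January – 8 August 1999: 220 days, exemption £241,000 → (£711,000 − £241,000) × 2.2% × 220/365 = £6,232.3288
9 August – 4 October 1999: 57 days, exemption £670,000 → (£711,000 − £670,000) × 2.2% × 57/365 = £140.8603
5 October – 31 December 1999: 88 days, exemption £441,000 → (£711,000 − £441,000) × 2.2% × 88/365 = £1,432.1096
Total = £7,805.2986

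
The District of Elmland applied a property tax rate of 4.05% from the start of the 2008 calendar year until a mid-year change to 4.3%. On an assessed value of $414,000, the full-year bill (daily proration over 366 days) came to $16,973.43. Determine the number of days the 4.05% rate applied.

293 days

Let d = days at the first rate; then 366 − d days at the second rate.
$414,000 × [4.05%·d + 4.3%·(366−d)] / 366 = $16,973.43
Solving gives d = 293, so the new rate took effect on 20 Oct 2008.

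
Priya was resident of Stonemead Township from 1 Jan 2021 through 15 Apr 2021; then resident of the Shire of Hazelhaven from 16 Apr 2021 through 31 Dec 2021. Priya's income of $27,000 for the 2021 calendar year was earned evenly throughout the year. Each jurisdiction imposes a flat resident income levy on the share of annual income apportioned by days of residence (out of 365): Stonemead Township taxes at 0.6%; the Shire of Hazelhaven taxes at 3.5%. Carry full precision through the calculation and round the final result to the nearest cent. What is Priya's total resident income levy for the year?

$719.75

Stonemead Township, 1 Jan – 15 Apr 2021: 105 days → $27,000 × 0.6% × 105/365 = $46.6027
The Shire of Hazelhaven, 16 Apr – 31 Dec 2021: 260 days → $27,000 × 3.5% × 260/365 = $673.1507
Total = $719.7534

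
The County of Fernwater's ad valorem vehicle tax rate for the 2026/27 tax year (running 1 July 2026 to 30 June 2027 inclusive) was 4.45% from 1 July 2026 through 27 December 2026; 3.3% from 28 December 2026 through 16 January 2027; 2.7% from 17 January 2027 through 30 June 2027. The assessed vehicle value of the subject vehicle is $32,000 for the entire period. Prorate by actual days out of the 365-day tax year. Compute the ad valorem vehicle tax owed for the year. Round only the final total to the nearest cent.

1 July – 27 December 2026: 180 days at 4.45% → $32,000 × 4.45% × 180/365 = $702.2466
28 December 2026 – 16 January 2027: 20 days at 3.3% → $32,000 × 3.3% × 20/365 = $57.8630
17 January – 30 June 2027: 165 days at 2.7% → $32,000 × 2.7% × 165/365 = $390.5753
Total = $1,150.6849

$1,150.68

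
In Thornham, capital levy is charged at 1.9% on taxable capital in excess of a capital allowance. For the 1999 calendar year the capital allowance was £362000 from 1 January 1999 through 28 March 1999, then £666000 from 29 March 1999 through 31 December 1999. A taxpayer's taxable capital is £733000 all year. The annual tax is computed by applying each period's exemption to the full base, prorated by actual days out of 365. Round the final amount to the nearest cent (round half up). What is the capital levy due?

1 January – 28 March 1999: 87 days, exemption £362000 → (£733000 − £362000) × 1.9% × 87/365 = £1680.1726
29 March – 31 December 1999: 278 days, exemption £666000 → (£733000 − £666000) × 1.9% × 278/365 = £969.5726
Total = £2649.7452

£2649.75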